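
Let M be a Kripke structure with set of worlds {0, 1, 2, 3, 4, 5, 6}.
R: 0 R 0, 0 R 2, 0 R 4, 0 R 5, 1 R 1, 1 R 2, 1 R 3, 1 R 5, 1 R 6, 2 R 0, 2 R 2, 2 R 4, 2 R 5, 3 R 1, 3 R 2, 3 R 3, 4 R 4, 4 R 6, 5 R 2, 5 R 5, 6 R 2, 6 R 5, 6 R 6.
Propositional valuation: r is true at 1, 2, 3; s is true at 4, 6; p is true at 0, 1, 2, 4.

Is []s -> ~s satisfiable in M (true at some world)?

Recall that []ψ holds at a world iff ψ holds at every accessible world, and <>ψ holds iff ψ holds at some accessible world.
Let φ = []s -> ~s. Evaluate φ at each world:
  0 (successors {0, 2, 4, 5}): φ is true.
  1 (successors {1, 2, 3, 5, 6}): φ is true.
  2 (successors {0, 2, 4, 5}): φ is true.
  3 (successors {1, 2, 3}): φ is true.
  4 (successors {4, 6}): φ is false.
  5 (successors {2, 5}): φ is true.
  6 (successors {2, 5, 6}): φ is true.
Detail at 0 (witness):
  At 0: []s is false, ~s is true, so []s -> ~s is true.
    At 0: []s requires s at every successor {0, 2, 4, 5}.
      s fails at 0, so []s is false at 0.

Yes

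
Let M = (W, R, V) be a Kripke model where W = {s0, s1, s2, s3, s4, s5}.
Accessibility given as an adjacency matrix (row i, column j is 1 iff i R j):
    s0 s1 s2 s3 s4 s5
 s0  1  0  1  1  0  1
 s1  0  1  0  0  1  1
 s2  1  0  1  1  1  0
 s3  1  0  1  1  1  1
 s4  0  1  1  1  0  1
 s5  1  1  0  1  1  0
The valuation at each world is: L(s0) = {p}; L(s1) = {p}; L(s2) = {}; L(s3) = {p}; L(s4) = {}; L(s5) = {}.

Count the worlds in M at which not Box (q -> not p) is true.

0

Let φ = not Box (q -> not p). Evaluate φ at each world:
  s0 (successors {s0, s2, s3, s5}): φ is false.
  s1 (successors {s1, s4, s5}): φ is false.
  s2 (successors {s0, s2, s3, s4}): φ is false.
  s3 (successors {s0, s2, s3, s4, s5}): φ is false.
  s4 (successors {s1, s2, s3, s5}): φ is false.
  s5 (successors {s0, s1, s3, s4}): φ is false.
For instance, at s0:
  At s0: Box (q -> not p) is true, so not Box (q -> not p) is false.
    At s0: Box (q -> not p) requires q -> not p at every successor {s0, s2, s3, s5}.
      At s0: q -> not p is true.
      At s2: q -> not p is true.
      At s3: q -> not p is true.
      At s5: q -> not p is true.
    So Box (q -> not p) is true at s0.
Satisfying worlds: none.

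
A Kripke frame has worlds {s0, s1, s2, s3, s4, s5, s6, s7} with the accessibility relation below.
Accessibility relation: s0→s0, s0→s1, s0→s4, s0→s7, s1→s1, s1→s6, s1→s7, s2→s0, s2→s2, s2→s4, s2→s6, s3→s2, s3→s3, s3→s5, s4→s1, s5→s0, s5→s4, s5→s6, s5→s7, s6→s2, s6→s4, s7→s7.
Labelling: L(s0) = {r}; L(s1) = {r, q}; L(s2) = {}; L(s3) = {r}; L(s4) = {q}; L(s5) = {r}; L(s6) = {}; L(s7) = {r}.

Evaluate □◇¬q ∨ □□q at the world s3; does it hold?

Yes

At s3: □◇¬q is true, □□q is false, so □◇¬q ∨ □□q is true.
  At s3: □◇¬q requires ◇¬q at every successor {s2, s3, s5}.
      At s2: ◇¬q requires ¬q at some successor in {s0, s2, s4, s6}.
        ¬q holds at s0, so ◇¬q is true at s2.
      At s3: ◇¬q requires ¬q at some successor in {s2, s3, s5}.
        ¬q holds at s2, so ◇¬q is true at s3.
      At s5: ◇¬q requires ¬q at some successor in {s0, s4, s6, s7}.
        ¬q holds at s0, so ◇¬q is true at s5.
  So □◇¬q is true at s3.
  At s3: □□q requires □q at every successor {s2, s3, s5}.
    □q fails at s2, so □□q is false at s3.
      At s2: □q requires q at every successor {s0, s2, s4, s6}.
        q fails at s0, so □q is false at s2.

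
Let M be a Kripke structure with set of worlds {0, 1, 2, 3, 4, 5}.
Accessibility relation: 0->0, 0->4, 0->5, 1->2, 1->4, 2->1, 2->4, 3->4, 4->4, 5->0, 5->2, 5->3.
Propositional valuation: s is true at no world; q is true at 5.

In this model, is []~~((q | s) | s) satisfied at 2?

At 2: []~~((q | s) | s) requires ~~((q | s) | s) at every successor {1, 4}.
  ~~((q | s) | s) fails at 1, so []~~((q | s) | s) is false at 2.

No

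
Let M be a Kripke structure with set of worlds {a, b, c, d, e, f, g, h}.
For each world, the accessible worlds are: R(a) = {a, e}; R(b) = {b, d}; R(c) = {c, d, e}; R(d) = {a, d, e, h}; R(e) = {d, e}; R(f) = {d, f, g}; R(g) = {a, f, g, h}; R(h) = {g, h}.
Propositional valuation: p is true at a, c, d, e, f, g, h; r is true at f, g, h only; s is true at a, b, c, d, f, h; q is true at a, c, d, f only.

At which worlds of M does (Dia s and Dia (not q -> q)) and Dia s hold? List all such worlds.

a, b, c, d, e, f, g

Recall that Dia ψ holds at a world iff ψ holds at some accessible world.
Let φ = (Dia s and Dia (not q -> q)) and Dia s. Evaluate φ at each world:
  a (successors {a, e}): φ is true.
  b (successors {b, d}): φ is true.
  c (successors {c, d, e}): φ is true.
  d (successors {a, d, e, h}): φ is true.
  e (successors {d, e}): φ is true.
  f (successors {d, f, g}): φ is true.
  g (successors {a, f, g, h}): φ is true.
  h (successors {g, h}): φ is false.
For instance, at e:
  At e: Dia s and Dia (not q -> q) is true, Dia s is true, so (Dia s and Dia (not q -> q)) and Dia s is true.
    At e: Dia s is true, Dia (not q -> q) is true, so Dia s and Dia (not q -> q) is true.
      At e: Dia s requires s at some successor in {d, e}.
        s holds at d, so Dia s is true at e.
      At e: Dia (not q -> q) requires not q -> q at some successor in {d, e}.
        not q -> q holds at d, so Dia (not q -> q) is true at e.
    At e: Dia s requires s at some successor in {d, e}.
      s holds at d, so Dia s is true at e.
Satisfying worlds: {a, b, c, d, e, f, g}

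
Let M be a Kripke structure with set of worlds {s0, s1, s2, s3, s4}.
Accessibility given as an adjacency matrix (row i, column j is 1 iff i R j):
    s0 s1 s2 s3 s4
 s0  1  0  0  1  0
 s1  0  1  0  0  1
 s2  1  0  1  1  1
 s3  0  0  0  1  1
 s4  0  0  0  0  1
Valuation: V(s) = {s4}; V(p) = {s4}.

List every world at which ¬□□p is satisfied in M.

Let φ = ¬□□p. Evaluate φ at each world:
  s0 (successors {s0, s3}): φ is true.
  s1 (successors {s1, s4}): φ is true.
  s2 (successors {s0, s2, s3, s4}): φ is true.
  s3 (successors {s3, s4}): φ is true.
  s4 (successors {s4}): φ is false.
For instance, at s0:
  At s0: □□p is false, so ¬□□p is true.
    At s0: □□p requires □p at every successor {s0, s3}.
      □p fails at s0, so □□p is false at s0.
Satisfying worlds: {s0, s1, s2, s3}

s0, s1, s2, s3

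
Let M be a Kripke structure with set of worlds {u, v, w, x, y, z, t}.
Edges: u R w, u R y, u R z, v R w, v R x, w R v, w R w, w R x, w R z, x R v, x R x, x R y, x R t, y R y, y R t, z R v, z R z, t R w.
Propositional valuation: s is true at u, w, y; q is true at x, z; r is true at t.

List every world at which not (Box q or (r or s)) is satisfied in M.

v, x, z

Let φ = not (Box q or (r or s)). Evaluate φ at each world:
  u (successors {w, y, z}): φ is false.
  v (successors {w, x}): φ is true.
  w (successors {v, w, x, z}): φ is false.
  x (successors {v, x, y, t}): φ is true.
  y (successors {y, t}): φ is false.
  z (successors {v, z}): φ is true.
  t (successors {w}): φ is false.
For instance, at z:
  At z: Box q or (r or s) is false, so not (Box q or (r or s)) is true.
    At z: Box q is false, r or s is false, so Box q or (r or s) is false.
      At z: Box q requires q at every successor {v, z}.
        q fails at v, so Box q is false at z.
Satisfying worlds: {v, x, z}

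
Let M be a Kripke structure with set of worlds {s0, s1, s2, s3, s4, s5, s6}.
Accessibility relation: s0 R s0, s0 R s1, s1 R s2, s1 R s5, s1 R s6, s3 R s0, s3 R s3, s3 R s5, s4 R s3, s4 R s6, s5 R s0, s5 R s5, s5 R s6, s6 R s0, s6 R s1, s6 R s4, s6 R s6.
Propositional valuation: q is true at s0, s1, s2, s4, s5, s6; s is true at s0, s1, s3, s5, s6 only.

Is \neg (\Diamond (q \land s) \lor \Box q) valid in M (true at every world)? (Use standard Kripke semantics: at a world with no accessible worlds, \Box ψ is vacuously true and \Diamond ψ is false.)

No

Let φ = \neg (\Diamond (q \land s) \lor \Box q). Evaluate φ at each world:
  s0 (successors {s0, s1}): φ is false.
  s1 (successors {s2, s5, s6}): φ is false.
  s2 (successors ∅): φ is false.
  s3 (successors {s0, s3, s5}): φ is false.
  s4 (successors {s3, s6}): φ is false.
  s5 (successors {s0, s5, s6}): φ is false.
  s6 (successors {s0, s1, s4, s6}): φ is false.
Detail at s0 (counterexample):
  At s0: \Diamond (q \land s) \lor \Box q is true, so \neg (\Diamond (q \land s) \lor \Box q) is false.
    At s0: \Diamond (q \land s) is true, \Box q is true, so \Diamond (q \land s) \lor \Box q is true.
      At s0: \Diamond (q \land s) requires q \land s at some successor in {s0, s1}.
        q \land s holds at s0, so \Diamond (q \land s) is true at s0.
      At s0: \Box q requires q at every successor {s0, s1}.
        At s0: q is true.
        At s1: q is true.
      So \Box q is true at s0.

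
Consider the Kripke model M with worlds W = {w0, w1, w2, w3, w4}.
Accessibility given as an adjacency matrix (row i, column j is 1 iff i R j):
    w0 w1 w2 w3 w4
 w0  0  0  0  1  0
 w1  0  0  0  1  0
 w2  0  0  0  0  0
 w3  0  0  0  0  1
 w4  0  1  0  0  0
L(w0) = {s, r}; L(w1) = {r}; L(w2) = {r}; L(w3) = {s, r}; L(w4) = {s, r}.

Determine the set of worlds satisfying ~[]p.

Let φ = ~[]p. Evaluate φ at each world:
  w0 (successors {w3}): φ is true.
  w1 (successors {w3}): φ is true.
  w2 (successors ∅): φ is false.
  w3 (successors {w4}): φ is true.
  w4 (successors {w1}): φ is true.
For instance, at w0:
  At w0: []p is false, so ~[]p is true.
    At w0: []p requires p at every successor {w3}.
      p fails at w3, so []p is false at w0.
Satisfying worlds: {w0, w1, w3, w4}

w0, w1, w3, w4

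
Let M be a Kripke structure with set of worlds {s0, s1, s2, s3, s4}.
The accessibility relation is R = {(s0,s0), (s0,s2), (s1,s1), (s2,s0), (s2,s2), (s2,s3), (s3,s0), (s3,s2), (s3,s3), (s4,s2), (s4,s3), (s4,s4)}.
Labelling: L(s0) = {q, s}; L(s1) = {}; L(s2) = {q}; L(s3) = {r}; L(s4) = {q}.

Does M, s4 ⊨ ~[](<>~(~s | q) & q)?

Yes

At s4: [](<>~(~s | q) & q) is false, so ~[](<>~(~s | q) & q) is true.
  At s4: [](<>~(~s | q) & q) requires <>~(~s | q) & q at every successor {s2, s3, s4}.
    <>~(~s | q) & q fails at s2, so [](<>~(~s | q) & q) is false at s4.
      At s2: <>~(~s | q) is false, q is true, so <>~(~s | q) & q is false.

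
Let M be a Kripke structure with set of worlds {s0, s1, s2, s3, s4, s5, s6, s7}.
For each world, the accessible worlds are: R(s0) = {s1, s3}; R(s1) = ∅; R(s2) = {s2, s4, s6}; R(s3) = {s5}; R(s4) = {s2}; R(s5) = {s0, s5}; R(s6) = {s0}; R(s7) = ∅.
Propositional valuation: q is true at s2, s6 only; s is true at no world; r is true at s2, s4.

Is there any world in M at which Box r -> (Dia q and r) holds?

Recall that Box ψ holds at a world iff ψ holds at every accessible world, and Dia ψ holds iff ψ holds at some accessible world.
Let φ = Box r -> (Dia q and r). Evaluate φ at each world:
  s0 (successors {s1, s3}): φ is true.
  s1 (successors ∅): φ is false.
  s2 (successors {s2, s4, s6}): φ is true.
  s3 (successors {s5}): φ is true.
  s4 (successors {s2}): φ is true.
  s5 (successors {s0, s5}): φ is true.
  s6 (successors {s0}): φ is true.
  s7 (successors ∅): φ is false.
Detail at s0 (witness):
  At s0: Box r is false, Dia q and r is false, so Box r -> (Dia q and r) is true.
    At s0: Box r requires r at every successor {s1, s3}.
      r fails at s1, so Box r is false at s0.
    At s0: Dia q is false, r is false, so Dia q and r is false.
      At s0: Dia q requires q at some successor in {s1, s3}.
        At s1: q is false.
        At s3: q is false.
      So Dia q is false at s0.

Yes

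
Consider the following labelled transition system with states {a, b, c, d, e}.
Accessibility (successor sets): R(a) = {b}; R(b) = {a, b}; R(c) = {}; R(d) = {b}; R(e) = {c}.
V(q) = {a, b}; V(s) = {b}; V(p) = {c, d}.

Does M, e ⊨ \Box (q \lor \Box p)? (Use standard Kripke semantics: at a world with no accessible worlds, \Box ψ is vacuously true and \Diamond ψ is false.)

Yes

At e: \Box (q \lor \Box p) requires q \lor \Box p at every successor {c}.
    At c: q is false, \Box p is true, so q \lor \Box p is true.
      At c: no accessible worlds, so \Box p holds vacuously.
So \Box (q \lor \Box p) is true at e.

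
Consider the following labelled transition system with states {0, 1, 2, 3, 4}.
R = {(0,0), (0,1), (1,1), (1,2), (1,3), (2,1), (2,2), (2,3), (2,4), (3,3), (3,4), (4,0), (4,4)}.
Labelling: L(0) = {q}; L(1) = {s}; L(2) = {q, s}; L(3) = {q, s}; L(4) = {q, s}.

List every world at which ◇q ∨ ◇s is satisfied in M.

0, 1, 2, 3, 4

Recall that ◇ψ holds at a world iff ψ holds at some accessible world.
Let φ = ◇q ∨ ◇s. Evaluate φ at each world:
  0 (successors {0, 1}): φ is true.
  1 (successors {1, 2, 3}): φ is true.
  2 (successors {1, 2, 3, 4}): φ is true.
  3 (successors {3, 4}): φ is true.
  4 (successors {0, 4}): φ is true.
For instance, at 2:
  At 2: ◇q is true, ◇s is true, so ◇q ∨ ◇s is true.
    At 2: ◇q requires q at some successor in {1, 2, 3, 4}.
      q holds at 2, so ◇q is true at 2.
    At 2: ◇s requires s at some successor in {1, 2, 3, 4}.
      s holds at 1, so ◇s is true at 2.
Satisfying worlds: {0, 1, 2, 3, 4}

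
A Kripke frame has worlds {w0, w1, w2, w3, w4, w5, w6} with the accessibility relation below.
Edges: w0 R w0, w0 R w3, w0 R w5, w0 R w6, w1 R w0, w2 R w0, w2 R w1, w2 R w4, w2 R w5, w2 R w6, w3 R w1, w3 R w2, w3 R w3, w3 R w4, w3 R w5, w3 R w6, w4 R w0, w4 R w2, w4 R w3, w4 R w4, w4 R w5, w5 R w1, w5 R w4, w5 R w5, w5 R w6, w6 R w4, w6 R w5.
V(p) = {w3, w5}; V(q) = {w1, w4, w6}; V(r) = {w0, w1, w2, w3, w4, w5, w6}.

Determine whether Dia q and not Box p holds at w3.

Yes

Recall that Box ψ holds at a world iff ψ holds at every accessible world, and Dia ψ holds iff ψ holds at some accessible world.
At w3: Dia q is true, not Box p is true, so Dia q and not Box p is true.
  At w3: Dia q requires q at some successor in {w1, w2, w3, w4, w5, w6}.
    q holds at w1, so Dia q is true at w3.
  At w3: Box p is false, so not Box p is true.
    At w3: Box p requires p at every successor {w1, w2, w3, w4, w5, w6}.
      p fails at w1, so Box p is false at w3.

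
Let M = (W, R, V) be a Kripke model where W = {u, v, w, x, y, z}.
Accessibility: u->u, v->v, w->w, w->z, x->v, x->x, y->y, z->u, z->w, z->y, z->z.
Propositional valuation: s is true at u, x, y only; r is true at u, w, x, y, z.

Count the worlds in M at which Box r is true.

4

Recall that Box ψ holds at a world iff ψ holds at every accessible world, and Dia ψ holds iff ψ holds at some accessible world.
Let φ = Box r. Evaluate φ at each world:
  u (successors {u}): φ is true.
  v (successors {v}): φ is false.
  w (successors {w, z}): φ is true.
  x (successors {v, x}): φ is false.
  y (successors {y}): φ is true.
  z (successors {u, w, y, z}): φ is true.
For instance, at v:
  At v: Box r requires r at every successor {v}.
    r fails at v, so Box r is false at v.
Satisfying worlds: {u, w, y, z}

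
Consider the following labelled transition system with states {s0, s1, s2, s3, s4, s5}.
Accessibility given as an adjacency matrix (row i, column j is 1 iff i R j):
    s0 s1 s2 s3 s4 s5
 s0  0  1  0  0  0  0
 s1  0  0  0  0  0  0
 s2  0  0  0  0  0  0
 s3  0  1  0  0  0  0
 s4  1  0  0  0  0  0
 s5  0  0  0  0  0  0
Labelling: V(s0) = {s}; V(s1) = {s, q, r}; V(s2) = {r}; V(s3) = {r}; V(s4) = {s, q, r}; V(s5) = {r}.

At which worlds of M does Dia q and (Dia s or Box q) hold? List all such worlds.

Let φ = Dia q and (Dia s or Box q). Evaluate φ at each world:
  s0 (successors {s1}): φ is true.
  s1 (successors ∅): φ is false.
  s2 (successors ∅): φ is false.
  s3 (successors {s1}): φ is true.
  s4 (successors {s0}): φ is false.
  s5 (successors ∅): φ is false.
For instance, at s0:
  At s0: Dia q is true, Dia s or Box q is true, so Dia q and (Dia s or Box q) is true.
    At s0: Dia q requires q at some successor in {s1}.
      q holds at s1, so Dia q is true at s0.
    At s0: Dia s is true, Box q is true, so Dia s or Box q is true.
      At s0: Dia s requires s at some successor in {s1}.
        s holds at s1, so Dia s is true at s0.
      At s0: Box q requires q at every successor {s1}.
        At s1: q is true.
      So Box q is true at s0.
Satisfying worlds: {s0, s3}

s0, s3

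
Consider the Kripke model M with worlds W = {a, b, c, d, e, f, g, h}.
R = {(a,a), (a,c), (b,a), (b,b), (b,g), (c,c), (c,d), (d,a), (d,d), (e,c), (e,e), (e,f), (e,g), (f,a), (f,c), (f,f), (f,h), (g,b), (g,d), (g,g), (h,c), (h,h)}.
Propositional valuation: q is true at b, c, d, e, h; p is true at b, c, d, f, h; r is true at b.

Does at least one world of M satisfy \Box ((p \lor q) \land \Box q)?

Yes

Let φ = \Box ((p \lor q) \land \Box q). Evaluate φ at each world:
  a (successors {a, c}): φ is false.
  b (successors {a, b, g}): φ is false.
  c (successors {c, d}): φ is false.
  d (successors {a, d}): φ is false.
  e (successors {c, e, f, g}): φ is false.
  f (successors {a, c, f, h}): φ is false.
  g (successors {b, d, g}): φ is false.
  h (successors {c, h}): φ is true.
Detail at h (witness):
  At h: \Box ((p \lor q) \land \Box q) requires (p \lor q) \land \Box q at every successor {c, h}.
      At c: p \lor q is true, \Box q is true, so (p \lor q) \land \Box q is true.
      At h: p \lor q is true, \Box q is true, so (p \lor q) \land \Box q is true.
  So \Box ((p \lor q) \land \Box q) is true at h.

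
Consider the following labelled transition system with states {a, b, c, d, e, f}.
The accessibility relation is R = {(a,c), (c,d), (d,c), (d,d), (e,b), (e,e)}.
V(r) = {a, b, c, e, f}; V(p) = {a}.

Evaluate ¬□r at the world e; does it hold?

At e: □r is true, so ¬□r is false.
  At e: □r requires r at every successor {b, e}.
    At b: r is true.
    At e: r is true.
  So □r is true at e.

No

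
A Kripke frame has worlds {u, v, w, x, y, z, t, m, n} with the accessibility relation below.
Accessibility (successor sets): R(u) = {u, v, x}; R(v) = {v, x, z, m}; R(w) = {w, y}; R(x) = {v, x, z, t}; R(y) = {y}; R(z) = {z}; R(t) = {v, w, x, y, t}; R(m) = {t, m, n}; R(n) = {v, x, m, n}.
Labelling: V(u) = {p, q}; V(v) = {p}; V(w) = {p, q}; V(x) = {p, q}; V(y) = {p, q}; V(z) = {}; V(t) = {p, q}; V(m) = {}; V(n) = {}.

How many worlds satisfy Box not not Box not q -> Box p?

8

Let φ = Box not not Box not q -> Box p. Evaluate φ at each world:
  u (successors {u, v, x}): φ is true.
  v (successors {v, x, z, m}): φ is true.
  w (successors {w, y}): φ is true.
  x (successors {v, x, z, t}): φ is true.
  y (successors {y}): φ is true.
  z (successors {z}): φ is false.
  t (successors {v, w, x, y, t}): φ is true.
  m (successors {t, m, n}): φ is true.
  n (successors {v, x, m, n}): φ is true.
For instance, at m:
  At m: Box not not Box not q is false, Box p is false, so Box not not Box not q -> Box p is true.
    At m: Box not not Box not q requires not not Box not q at every successor {t, m, n}.
      not not Box not q fails at t, so Box not not Box not q is false at m.
    At m: Box p requires p at every successor {t, m, n}.
      p fails at m, so Box p is false at m.
Satisfying worlds: {u, v, w, x, y, t, m, n}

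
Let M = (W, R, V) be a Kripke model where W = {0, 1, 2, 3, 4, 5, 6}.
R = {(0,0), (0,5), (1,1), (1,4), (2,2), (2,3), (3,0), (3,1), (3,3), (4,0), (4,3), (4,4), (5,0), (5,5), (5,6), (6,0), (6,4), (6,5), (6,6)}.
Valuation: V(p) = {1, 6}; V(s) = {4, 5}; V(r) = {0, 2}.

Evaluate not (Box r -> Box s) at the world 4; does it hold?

At 4: Box r -> Box s is true, so not (Box r -> Box s) is false.
  At 4: Box r is false, Box s is false, so Box r -> Box s is true.
    At 4: Box r requires r at every successor {0, 3, 4}.
      r fails at 3, so Box r is false at 4.
    At 4: Box s requires s at every successor {0, 3, 4}.
      s fails at 0, so Box s is false at 4.

No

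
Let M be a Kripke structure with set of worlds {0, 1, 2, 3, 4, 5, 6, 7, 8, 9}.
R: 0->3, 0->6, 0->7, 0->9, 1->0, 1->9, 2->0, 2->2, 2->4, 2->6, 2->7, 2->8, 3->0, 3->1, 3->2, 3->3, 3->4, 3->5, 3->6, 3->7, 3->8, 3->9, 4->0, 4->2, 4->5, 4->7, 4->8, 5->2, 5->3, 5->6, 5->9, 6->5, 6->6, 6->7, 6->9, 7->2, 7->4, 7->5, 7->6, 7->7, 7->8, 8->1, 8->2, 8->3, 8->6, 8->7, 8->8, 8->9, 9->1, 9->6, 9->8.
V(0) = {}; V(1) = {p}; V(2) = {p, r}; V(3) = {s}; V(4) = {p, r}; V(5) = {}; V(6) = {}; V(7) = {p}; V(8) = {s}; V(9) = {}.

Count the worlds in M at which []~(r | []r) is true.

4

Let φ = []~(r | []r). Evaluate φ at each world:
  0 (successors {3, 6, 7, 9}): φ is true.
  1 (successors {0, 9}): φ is true.
  2 (successors {0, 2, 4, 6, 7, 8}): φ is false.
  3 (successors {0, 1, 2, 3, 4, 5, 6, 7, 8, 9}): φ is false.
  4 (successors {0, 2, 5, 7, 8}): φ is false.
  5 (successors {2, 3, 6, 9}): φ is false.
  6 (successors {5, 6, 7, 9}): φ is true.
  7 (successors {2, 4, 5, 6, 7, 8}): φ is false.
  8 (successors {1, 2, 3, 6, 7, 8, 9}): φ is false.
  9 (successors {1, 6, 8}): φ is true.
For instance, at 7:
  At 7: []~(r | []r) requires ~(r | []r) at every successor {2, 4, 5, 6, 7, 8}.
    ~(r | []r) fails at 2, so []~(r | []r) is false at 7.
      At 2: r | []r is true, so ~(r | []r) is false.
Satisfying worlds: {0, 1, 6, 9}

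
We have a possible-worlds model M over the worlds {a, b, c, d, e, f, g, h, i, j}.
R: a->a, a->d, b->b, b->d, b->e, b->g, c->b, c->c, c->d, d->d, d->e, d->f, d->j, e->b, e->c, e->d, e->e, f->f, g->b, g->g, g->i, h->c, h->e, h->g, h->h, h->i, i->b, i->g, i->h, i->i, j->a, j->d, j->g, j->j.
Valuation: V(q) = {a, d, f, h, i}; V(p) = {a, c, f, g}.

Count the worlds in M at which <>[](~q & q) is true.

Let φ = <>[](~q & q). Evaluate φ at each world:
  a (successors {a, d}): φ is false.
  b (successors {b, d, e, g}): φ is false.
  c (successors {b, c, d}): φ is false.
  d (successors {d, e, f, j}): φ is false.
  e (successors {b, c, d, e}): φ is false.
  f (successors {f}): φ is false.
  g (successors {b, g, i}): φ is false.
  h (successors {c, e, g, h, i}): φ is false.
  i (successors {b, g, h, i}): φ is false.
  j (successors {a, d, g, j}): φ is false.
For instance, at c:
  At c: <>[](~q & q) requires [](~q & q) at some successor in {b, c, d}.
    At b: [](~q & q) is false.
    At c: [](~q & q) is false.
    At d: [](~q & q) is false.
  So <>[](~q & q) is false at c.
Satisfying worlds: none.

0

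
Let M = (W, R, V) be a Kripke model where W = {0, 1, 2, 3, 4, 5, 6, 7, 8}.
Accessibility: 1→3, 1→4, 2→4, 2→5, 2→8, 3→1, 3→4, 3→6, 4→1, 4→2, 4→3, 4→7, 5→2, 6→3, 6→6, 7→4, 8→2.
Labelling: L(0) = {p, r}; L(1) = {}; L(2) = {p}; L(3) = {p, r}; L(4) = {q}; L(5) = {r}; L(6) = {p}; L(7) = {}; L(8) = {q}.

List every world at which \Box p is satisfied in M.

0, 5, 6, 8

Let φ = \Box p. Evaluate φ at each world:
  0 (successors ∅): φ is true.
  1 (successors {3, 4}): φ is false.
  2 (successors {4, 5, 8}): φ is false.
  3 (successors {1, 4, 6}): φ is false.
  4 (successors {1, 2, 3, 7}): φ is false.
  5 (successors {2}): φ is true.
  6 (successors {3, 6}): φ is true.
  7 (successors {4}): φ is false.
  8 (successors {2}): φ is true.
For instance, at 1:
  At 1: \Box p requires p at every successor {3, 4}.
    p fails at 4, so \Box p is false at 1.
Satisfying worlds: {0, 5, 6, 8}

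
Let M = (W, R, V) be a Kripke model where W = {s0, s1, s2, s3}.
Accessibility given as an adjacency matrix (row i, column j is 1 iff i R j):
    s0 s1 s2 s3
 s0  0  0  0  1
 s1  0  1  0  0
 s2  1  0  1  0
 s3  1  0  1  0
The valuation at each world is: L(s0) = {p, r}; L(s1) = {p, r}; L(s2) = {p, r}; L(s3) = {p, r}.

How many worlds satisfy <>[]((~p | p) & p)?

4

Recall that []ψ holds at a world iff ψ holds at every accessible world, and <>ψ holds iff ψ holds at some accessible world.
Let φ = <>[]((~p | p) & p). Evaluate φ at each world:
  s0 (successors {s3}): φ is true.
  s1 (successors {s1}): φ is true.
  s2 (successors {s0, s2}): φ is true.
  s3 (successors {s0, s2}): φ is true.
For instance, at s0:
  At s0: <>[]((~p | p) & p) requires []((~p | p) & p) at some successor in {s3}.
    []((~p | p) & p) holds at s3, so <>[]((~p | p) & p) is true at s0.
      At s3: []((~p | p) & p) requires (~p | p) & p at every successor {s0, s2}.
        At s0: (~p | p) & p is true.
        At s2: (~p | p) & p is true.
      So []((~p | p) & p) is true at s3.
Satisfying worlds: {s0, s1, s2, s3}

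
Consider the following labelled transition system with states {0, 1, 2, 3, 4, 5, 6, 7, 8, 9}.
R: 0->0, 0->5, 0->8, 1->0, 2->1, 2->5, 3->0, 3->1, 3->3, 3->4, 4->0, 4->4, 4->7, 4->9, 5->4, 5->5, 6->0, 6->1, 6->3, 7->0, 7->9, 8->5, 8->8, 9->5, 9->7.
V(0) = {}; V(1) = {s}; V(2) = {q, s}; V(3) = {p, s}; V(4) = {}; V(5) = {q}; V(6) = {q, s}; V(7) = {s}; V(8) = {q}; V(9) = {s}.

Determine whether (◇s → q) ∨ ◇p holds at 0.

Yes

At 0: ◇s → q is true, ◇p is false, so (◇s → q) ∨ ◇p is true.
  At 0: ◇s is false, q is false, so ◇s → q is true.
    At 0: ◇s requires s at some successor in {0, 5, 8}.
      At 0: s is false.
      At 5: s is false.
      At 8: s is false.
    So ◇s is false at 0.
  At 0: ◇p requires p at some successor in {0, 5, 8}.
    At 0: p is false.
    At 5: p is false.
    At 8: p is false.
  So ◇p is false at 0.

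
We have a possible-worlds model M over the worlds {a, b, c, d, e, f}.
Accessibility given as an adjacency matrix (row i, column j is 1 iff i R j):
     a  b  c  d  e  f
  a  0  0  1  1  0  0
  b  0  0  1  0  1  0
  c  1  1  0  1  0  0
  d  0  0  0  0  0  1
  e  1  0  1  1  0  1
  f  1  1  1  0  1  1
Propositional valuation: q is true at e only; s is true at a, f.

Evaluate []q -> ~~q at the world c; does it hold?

Yes

At c: []q is false, ~~q is false, so []q -> ~~q is true.
  At c: []q requires q at every successor {a, b, d}.
    q fails at a, so []q is false at c.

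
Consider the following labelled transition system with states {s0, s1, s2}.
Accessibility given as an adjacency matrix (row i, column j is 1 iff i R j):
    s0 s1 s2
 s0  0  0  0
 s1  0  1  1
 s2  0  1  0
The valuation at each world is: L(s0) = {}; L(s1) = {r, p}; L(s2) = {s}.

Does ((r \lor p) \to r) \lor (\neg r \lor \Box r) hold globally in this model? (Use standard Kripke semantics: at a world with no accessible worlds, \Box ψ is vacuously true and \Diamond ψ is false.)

Yes

Let φ = ((r \lor p) \to r) \lor (\neg r \lor \Box r). Evaluate φ at each world:
  s0 (successors ∅): φ is true.
  s1 (successors {s1, s2}): φ is true.
  s2 (successors {s1}): φ is true.
For instance, at s1:
  At s1: (r \lor p) \to r is true, \neg r \lor \Box r is false, so ((r \lor p) \to r) \lor (\neg r \lor \Box r) is true.
    At s1: \neg r is false, \Box r is false, so \neg r \lor \Box r is false.
      At s1: \Box r requires r at every successor {s1, s2}.
        r fails at s2, so \Box r is false at s1.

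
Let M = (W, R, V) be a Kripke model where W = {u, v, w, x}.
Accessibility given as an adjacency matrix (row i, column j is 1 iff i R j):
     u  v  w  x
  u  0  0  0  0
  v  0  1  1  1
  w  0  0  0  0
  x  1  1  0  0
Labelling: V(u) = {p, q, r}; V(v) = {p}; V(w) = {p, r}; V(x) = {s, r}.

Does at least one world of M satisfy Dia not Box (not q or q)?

No

Let φ = Dia not Box (not q or q). Evaluate φ at each world:
  u (successors ∅): φ is false.
  v (successors {v, w, x}): φ is false.
  w (successors ∅): φ is false.
  x (successors {u, v}): φ is false.
For instance, at v:
  At v: Dia not Box (not q or q) requires not Box (not q or q) at some successor in {v, w, x}.
    At v: not Box (not q or q) is false.
    At w: not Box (not q or q) is false.
    At x: not Box (not q or q) is false.
  So Dia not Box (not q or q) is false at v.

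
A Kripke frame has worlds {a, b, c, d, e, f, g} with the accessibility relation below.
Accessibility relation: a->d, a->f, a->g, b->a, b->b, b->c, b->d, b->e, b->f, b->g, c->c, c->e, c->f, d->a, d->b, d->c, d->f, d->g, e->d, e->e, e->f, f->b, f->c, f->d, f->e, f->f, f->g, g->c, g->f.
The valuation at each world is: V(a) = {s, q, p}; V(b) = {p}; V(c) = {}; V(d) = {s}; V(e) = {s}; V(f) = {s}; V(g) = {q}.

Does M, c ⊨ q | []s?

At c: q is false, []s is false, so q | []s is false.
  At c: []s requires s at every successor {c, e, f}.
    s fails at c, so []s is false at c.

No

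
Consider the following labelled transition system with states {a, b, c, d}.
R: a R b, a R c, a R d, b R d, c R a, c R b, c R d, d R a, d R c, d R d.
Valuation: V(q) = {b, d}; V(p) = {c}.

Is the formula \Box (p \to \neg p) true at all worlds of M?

Let φ = \Box (p \to \neg p). Evaluate φ at each world:
  a (successors {b, c, d}): φ is false.
  b (successors {d}): φ is true.
  c (successors {a, b, d}): φ is true.
  d (successors {a, c, d}): φ is false.
Detail at a (counterexample):
  At a: \Box (p \to \neg p) requires p \to \neg p at every successor {b, c, d}.
    p \to \neg p fails at c, so \Box (p \to \neg p) is false at a.

No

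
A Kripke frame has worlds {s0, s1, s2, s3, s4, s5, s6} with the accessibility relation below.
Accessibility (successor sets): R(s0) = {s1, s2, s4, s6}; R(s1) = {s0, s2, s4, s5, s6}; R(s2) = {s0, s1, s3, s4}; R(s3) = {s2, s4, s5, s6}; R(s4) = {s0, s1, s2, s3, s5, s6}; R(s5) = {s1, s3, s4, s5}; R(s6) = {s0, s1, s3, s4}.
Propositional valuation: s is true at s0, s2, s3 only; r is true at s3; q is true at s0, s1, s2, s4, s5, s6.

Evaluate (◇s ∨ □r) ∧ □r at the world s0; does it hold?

No

At s0: ◇s ∨ □r is true, □r is false, so (◇s ∨ □r) ∧ □r is false.
  At s0: ◇s is true, □r is false, so ◇s ∨ □r is true.
    At s0: ◇s requires s at some successor in {s1, s2, s4, s6}.
      s holds at s2, so ◇s is true at s0.
    At s0: □r requires r at every successor {s1, s2, s4, s6}.
      r fails at s1, so □r is false at s0.
  At s0: □r requires r at every successor {s1, s2, s4, s6}.
    r fails at s1, so □r is false at s0.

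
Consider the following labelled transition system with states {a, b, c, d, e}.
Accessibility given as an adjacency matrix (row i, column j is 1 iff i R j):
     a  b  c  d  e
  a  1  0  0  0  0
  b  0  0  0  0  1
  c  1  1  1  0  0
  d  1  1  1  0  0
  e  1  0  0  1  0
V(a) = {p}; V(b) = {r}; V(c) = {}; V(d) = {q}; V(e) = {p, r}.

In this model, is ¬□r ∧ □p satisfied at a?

At a: ¬□r is true, □p is true, so ¬□r ∧ □p is true.
  At a: □r is false, so ¬□r is true.
    At a: □r requires r at every successor {a}.
      r fails at a, so □r is false at a.
  At a: □p requires p at every successor {a}.
    At a: p is true.
  So □p is true at a.

Yes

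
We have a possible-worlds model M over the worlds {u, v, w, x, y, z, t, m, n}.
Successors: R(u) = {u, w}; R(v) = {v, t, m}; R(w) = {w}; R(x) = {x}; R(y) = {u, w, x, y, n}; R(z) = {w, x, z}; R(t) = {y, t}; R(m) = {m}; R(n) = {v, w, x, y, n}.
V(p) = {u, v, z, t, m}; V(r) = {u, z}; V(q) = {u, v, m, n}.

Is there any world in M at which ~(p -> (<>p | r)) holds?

Recall that <>ψ holds at a world iff ψ holds at some accessible world.
Let φ = ~(p -> (<>p | r)). Evaluate φ at each world:
  u (successors {u, w}): φ is false.
  v (successors {v, t, m}): φ is false.
  w (successors {w}): φ is false.
  x (successors {x}): φ is false.
  y (successors {u, w, x, y, n}): φ is false.
  z (successors {w, x, z}): φ is false.
  t (successors {y, t}): φ is false.
  m (successors {m}): φ is false.
  n (successors {v, w, x, y, n}): φ is false.
For instance, at z:
  At z: p -> (<>p | r) is true, so ~(p -> (<>p | r)) is false.
    At z: p is true, <>p | r is true, so p -> (<>p | r) is true.
      At z: <>p is true, r is true, so <>p | r is true.

No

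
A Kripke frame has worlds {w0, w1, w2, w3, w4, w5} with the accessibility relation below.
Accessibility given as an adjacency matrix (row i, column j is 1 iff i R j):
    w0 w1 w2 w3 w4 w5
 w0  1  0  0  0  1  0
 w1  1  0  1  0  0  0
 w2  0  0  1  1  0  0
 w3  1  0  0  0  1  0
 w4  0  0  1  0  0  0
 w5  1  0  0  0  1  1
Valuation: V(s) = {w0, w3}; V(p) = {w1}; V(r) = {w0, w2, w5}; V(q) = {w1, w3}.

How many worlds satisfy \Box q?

0

Let φ = \Box q. Evaluate φ at each world:
  w0 (successors {w0, w4}): φ is false.
  w1 (successors {w0, w2}): φ is false.
  w2 (successors {w2, w3}): φ is false.
  w3 (successors {w0, w4}): φ is false.
  w4 (successors {w2}): φ is false.
  w5 (successors {w0, w4, w5}): φ is false.
For instance, at w5:
  At w5: \Box q requires q at every successor {w0, w4, w5}.
    q fails at w0, so \Box q is false at w5.
Satisfying worlds: none.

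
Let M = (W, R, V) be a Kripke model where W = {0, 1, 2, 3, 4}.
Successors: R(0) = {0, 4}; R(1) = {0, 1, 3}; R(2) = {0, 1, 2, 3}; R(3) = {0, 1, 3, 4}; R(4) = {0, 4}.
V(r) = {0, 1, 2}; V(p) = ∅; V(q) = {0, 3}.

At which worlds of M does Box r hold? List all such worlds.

Let φ = Box r. Evaluate φ at each world:
  0 (successors {0, 4}): φ is false.
  1 (successors {0, 1, 3}): φ is false.
  2 (successors {0, 1, 2, 3}): φ is false.
  3 (successors {0, 1, 3, 4}): φ is false.
  4 (successors {0, 4}): φ is false.
For instance, at 2:
  At 2: Box r requires r at every successor {0, 1, 2, 3}.
    r fails at 3, so Box r is false at 2.
Satisfying worlds: none.

none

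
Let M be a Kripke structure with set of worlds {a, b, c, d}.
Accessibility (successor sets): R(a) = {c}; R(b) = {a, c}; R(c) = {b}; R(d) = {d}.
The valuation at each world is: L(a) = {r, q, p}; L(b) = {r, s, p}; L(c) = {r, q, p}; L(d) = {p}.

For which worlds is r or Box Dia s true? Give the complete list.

Let φ = r or Box Dia s. Evaluate φ at each world:
  a (successors {c}): φ is true.
  b (successors {a, c}): φ is true.
  c (successors {b}): φ is true.
  d (successors {d}): φ is false.
For instance, at a:
  At a: r is true, Box Dia s is true, so r or Box Dia s is true.
    At a: Box Dia s requires Dia s at every successor {c}.
      At c: Dia s is true.
    So Box Dia s is true at a.
Satisfying worlds: {a, b, c}

a, b, c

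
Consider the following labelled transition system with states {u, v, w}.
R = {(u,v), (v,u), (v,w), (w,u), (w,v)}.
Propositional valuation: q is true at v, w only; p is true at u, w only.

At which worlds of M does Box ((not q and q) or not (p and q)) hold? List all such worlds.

Recall that Box ψ holds at a world iff ψ holds at every accessible world, and Dia ψ holds iff ψ holds at some accessible world.
Let φ = Box ((not q and q) or not (p and q)). Evaluate φ at each world:
  u (successors {v}): φ is true.
  v (successors {u, w}): φ is false.
  w (successors {u, v}): φ is true.
For instance, at w:
  At w: Box ((not q and q) or not (p and q)) requires (not q and q) or not (p and q) at every successor {u, v}.
    At u: (not q and q) or not (p and q) is true.
    At v: (not q and q) or not (p and q) is true.
  So Box ((not q and q) or not (p and q)) is true at w.
Satisfying worlds: {u, w}

u, w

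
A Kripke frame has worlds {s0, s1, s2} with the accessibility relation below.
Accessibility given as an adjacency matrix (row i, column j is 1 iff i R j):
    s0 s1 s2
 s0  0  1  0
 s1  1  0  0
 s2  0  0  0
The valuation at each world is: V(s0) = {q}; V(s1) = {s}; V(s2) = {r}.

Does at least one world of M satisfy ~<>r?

Recall that <>ψ holds at a world iff ψ holds at some accessible world.
Let φ = ~<>r. Evaluate φ at each world:
  s0 (successors {s1}): φ is true.
  s1 (successors {s0}): φ is true.
  s2 (successors ∅): φ is true.
Detail at s0 (witness):
  At s0: <>r is false, so ~<>r is true.
    At s0: <>r requires r at some successor in {s1}.
      At s1: r is false.
    So <>r is false at s0.

Yes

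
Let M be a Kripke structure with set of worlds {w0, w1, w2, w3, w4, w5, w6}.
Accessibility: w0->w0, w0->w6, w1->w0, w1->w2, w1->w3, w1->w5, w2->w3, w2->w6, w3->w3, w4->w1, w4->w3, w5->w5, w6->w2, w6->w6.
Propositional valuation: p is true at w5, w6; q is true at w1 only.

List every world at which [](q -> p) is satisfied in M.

Let φ = [](q -> p). Evaluate φ at each world:
  w0 (successors {w0, w6}): φ is true.
  w1 (successors {w0, w2, w3, w5}): φ is true.
  w2 (successors {w3, w6}): φ is true.
  w3 (successors {w3}): φ is true.
  w4 (successors {w1, w3}): φ is false.
  w5 (successors {w5}): φ is true.
  w6 (successors {w2, w6}): φ is true.
For instance, at w0:
  At w0: [](q -> p) requires q -> p at every successor {w0, w6}.
    At w0: q -> p is true.
    At w6: q -> p is true.
  So [](q -> p) is true at w0.
Satisfying worlds: {w0, w1, w2, w3, w5, w6}

w0, w1, w2, w3, w5, w6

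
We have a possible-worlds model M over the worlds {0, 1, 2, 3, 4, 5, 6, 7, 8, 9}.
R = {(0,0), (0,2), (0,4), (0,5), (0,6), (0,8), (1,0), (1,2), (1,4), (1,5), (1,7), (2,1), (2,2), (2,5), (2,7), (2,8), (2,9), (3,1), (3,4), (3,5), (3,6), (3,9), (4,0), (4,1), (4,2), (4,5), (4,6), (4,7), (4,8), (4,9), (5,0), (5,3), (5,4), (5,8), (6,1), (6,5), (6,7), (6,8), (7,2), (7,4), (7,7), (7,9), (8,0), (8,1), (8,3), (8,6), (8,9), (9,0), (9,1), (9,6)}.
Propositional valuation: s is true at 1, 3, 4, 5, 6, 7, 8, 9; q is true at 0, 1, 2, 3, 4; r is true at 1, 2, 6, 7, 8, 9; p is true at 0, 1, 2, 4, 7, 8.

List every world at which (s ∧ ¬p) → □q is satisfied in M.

0, 1, 2, 4, 7, 8

Let φ = (s ∧ ¬p) → □q. Evaluate φ at each world:
  0 (successors {0, 2, 4, 5, 6, 8}): φ is true.
  1 (successors {0, 2, 4, 5, 7}): φ is true.
  2 (successors {1, 2, 5, 7, 8, 9}): φ is true.
  3 (successors {1, 4, 5, 6, 9}): φ is false.
  4 (successors {0, 1, 2, 5, 6, 7, 8, 9}): φ is true.
  5 (successors {0, 3, 4, 8}): φ is false.
  6 (successors {1, 5, 7, 8}): φ is false.
  7 (successors {2, 4, 7, 9}): φ is true.
  8 (successors {0, 1, 3, 6, 9}): φ is true.
  9 (successors {0, 1, 6}): φ is false.
For instance, at 5:
  At 5: s ∧ ¬p is true, □q is false, so (s ∧ ¬p) → □q is false.
    At 5: □q requires q at every successor {0, 3, 4, 8}.
      q fails at 8, so □q is false at 5.
Satisfying worlds: {0, 1, 2, 4, 7, 8}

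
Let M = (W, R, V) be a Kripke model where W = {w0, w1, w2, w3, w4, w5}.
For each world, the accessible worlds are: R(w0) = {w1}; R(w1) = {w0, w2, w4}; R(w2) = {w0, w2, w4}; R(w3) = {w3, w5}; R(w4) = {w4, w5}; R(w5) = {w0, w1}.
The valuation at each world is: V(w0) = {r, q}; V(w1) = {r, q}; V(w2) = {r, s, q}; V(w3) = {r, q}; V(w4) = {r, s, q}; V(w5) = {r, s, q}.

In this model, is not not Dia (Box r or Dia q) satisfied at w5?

Yes

At w5: not Dia (Box r or Dia q) is false, so not not Dia (Box r or Dia q) is true.
  At w5: Dia (Box r or Dia q) is true, so not Dia (Box r or Dia q) is false.
    At w5: Dia (Box r or Dia q) requires Box r or Dia q at some successor in {w0, w1}.
      Box r or Dia q holds at w0, so Dia (Box r or Dia q) is true at w5.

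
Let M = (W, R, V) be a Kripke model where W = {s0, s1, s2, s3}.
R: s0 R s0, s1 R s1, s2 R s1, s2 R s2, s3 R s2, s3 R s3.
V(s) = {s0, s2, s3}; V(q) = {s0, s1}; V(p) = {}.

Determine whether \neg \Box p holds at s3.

At s3: \Box p is false, so \neg \Box p is true.
  At s3: \Box p requires p at every successor {s2, s3}.
    p fails at s2, so \Box p is false at s3.

Yes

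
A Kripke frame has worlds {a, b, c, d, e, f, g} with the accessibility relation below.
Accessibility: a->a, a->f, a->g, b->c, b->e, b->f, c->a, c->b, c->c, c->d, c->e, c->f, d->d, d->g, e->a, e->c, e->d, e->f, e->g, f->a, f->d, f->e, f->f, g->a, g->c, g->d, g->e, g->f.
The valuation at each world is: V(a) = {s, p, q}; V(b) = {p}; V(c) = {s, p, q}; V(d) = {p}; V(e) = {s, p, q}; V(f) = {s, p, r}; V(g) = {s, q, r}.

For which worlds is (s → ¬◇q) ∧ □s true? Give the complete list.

b

Let φ = (s → ¬◇q) ∧ □s. Evaluate φ at each world:
  a (successors {a, f, g}): φ is false.
  b (successors {c, e, f}): φ is true.
  c (successors {a, b, c, d, e, f}): φ is false.
  d (successors {d, g}): φ is false.
  e (successors {a, c, d, f, g}): φ is false.
  f (successors {a, d, e, f}): φ is false.
  g (successors {a, c, d, e, f}): φ is false.
For instance, at d:
  At d: s → ¬◇q is true, □s is false, so (s → ¬◇q) ∧ □s is false.
    At d: s is false, ¬◇q is false, so s → ¬◇q is true.
      At d: ◇q is true, so ¬◇q is false.
    At d: □s requires s at every successor {d, g}.
      s fails at d, so □s is false at d.
Satisfying worlds: {b}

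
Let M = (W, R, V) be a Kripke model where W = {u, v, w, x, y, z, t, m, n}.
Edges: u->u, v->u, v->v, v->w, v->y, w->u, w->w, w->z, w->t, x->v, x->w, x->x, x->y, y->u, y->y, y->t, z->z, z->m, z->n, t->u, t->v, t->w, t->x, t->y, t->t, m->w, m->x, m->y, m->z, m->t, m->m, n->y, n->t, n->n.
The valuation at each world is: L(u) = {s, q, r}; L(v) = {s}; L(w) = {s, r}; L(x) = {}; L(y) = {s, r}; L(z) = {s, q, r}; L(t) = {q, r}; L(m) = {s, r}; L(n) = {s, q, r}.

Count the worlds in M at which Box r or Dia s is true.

9

Let φ = Box r or Dia s. Evaluate φ at each world:
  u (successors {u}): φ is true.
  v (successors {u, v, w, y}): φ is true.
  w (successors {u, w, z, t}): φ is true.
  x (successors {v, w, x, y}): φ is true.
  y (successors {u, y, t}): φ is true.
  z (successors {z, m, n}): φ is true.
  t (successors {u, v, w, x, y, t}): φ is true.
  m (successors {w, x, y, z, t, m}): φ is true.
  n (successors {y, t, n}): φ is true.
For instance, at x:
  At x: Box r is false, Dia s is true, so Box r or Dia s is true.
    At x: Box r requires r at every successor {v, w, x, y}.
      r fails at v, so Box r is false at x.
    At x: Dia s requires s at some successor in {v, w, x, y}.
      s holds at v, so Dia s is true at x.
Satisfying worlds: {u, v, w, x, y, z, t, m, n}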